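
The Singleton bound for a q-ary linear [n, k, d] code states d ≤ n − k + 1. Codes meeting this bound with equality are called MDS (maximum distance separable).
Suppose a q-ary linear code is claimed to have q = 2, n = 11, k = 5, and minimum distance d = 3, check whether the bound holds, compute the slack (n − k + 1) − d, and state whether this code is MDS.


Singleton RHS = n − k + 1 = 7, slack = 4, bound satisfied, not MDS.

Singleton bound: d ≤ n − k + 1.
Here n = 11, k = 5, so n − k + 1 = 7.
Given d = 3, check d ≤ 7: YES.
Slack = (n − k + 1) − d = 4.
The code is NOT MDS (slack = 4 > 0).
Description: the claimed parameters are [11, 5, 3]_2; such a code would be non-MDS.


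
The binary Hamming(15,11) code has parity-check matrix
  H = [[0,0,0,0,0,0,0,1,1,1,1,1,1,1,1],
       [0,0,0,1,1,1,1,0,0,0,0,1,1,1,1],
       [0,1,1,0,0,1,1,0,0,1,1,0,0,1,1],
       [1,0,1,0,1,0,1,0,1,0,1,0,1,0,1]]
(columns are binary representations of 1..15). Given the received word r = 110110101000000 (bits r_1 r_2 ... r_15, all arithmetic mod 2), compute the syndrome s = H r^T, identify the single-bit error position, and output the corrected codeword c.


s = (1, 1, 0, 0)^T, error position = 12, corrected codeword c = 110110101001000

Compute s = H r^T mod 2 one row at a time:
  s_1 = 0 + 1 + 0 + 0 + 0 + 0 + 0 + 0 = 1 ≡ 1 (mod 2).
  s_2 = 1 + 1 + 0 + 1 + 0 + 0 + 0 + 0 = 3 ≡ 1 (mod 2).
  s_3 = 1 + 0 + 0 + 1 + 0 + 0 + 0 + 0 = 2 ≡ 0 (mod 2).
  s_4 = 1 + 0 + 1 + 1 + 1 + 0 + 0 + 0 = 4 ≡ 0 (mod 2).
s = (1, 1, 0, 0)^T — this equals column 12 of H (binary 1100), so error is at position 12.
Correct: flip bit 12 of r = 110110101000000 to get c = 110110101001000.


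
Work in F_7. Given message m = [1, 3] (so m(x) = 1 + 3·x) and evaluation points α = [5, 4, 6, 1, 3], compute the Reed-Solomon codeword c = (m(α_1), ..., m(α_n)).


c = [2, 6, 5, 4, 3]

Message polynomial: m(x) = 1 + 3·x (mod 7).
For each evaluation point α_i, compute m(α_i) mod 7:
  α_1 = 5: Horner steps 3 → 2, so m(5) = 2.
  α_2 = 4: Horner steps 3 → 6, so m(4) = 6.
  α_3 = 6: Horner steps 3 → 5, so m(6) = 5.
  α_4 = 1: Horner steps 3 → 4, so m(1) = 4.
  α_5 = 3: Horner steps 3 → 3, so m(3) = 3.
Codeword c = [2, 6, 5, 4, 3] ∈ F_7^5.


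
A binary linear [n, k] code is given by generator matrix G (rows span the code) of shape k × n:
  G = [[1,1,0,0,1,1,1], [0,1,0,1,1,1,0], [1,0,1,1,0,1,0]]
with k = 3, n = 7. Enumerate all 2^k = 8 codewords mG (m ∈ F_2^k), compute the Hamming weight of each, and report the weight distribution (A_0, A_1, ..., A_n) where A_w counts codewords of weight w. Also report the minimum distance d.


Weight distribution: A_0 = 1, A_3 = 2, A_4 = 3, A_5 = 2. Minimum distance d = 3.

Enumerate all 2^3 = 8 messages m ∈ F_2^3.
For each, compute codeword c = mG in F_2^7, then tally its weight.
  m = 000 → c = 0000000, weight = 0.
  m = 100 → c = 1100111, weight = 5.
  m = 010 → c = 0101110, weight = 4.
  m = 110 → c = 1001001, weight = 3.
  m = 001 → c = 1011010, weight = 4.
  m = 101 → c = 0111101, weight = 5.
  m = 011 → c = 1110100, weight = 4.
  m = 111 → c = 0010011, weight = 3.
Tally weights:
  weight 0: 1 codewords.
  weight 3: 2 codewords.
  weight 4: 3 codewords.
  weight 5: 2 codewords.
Minimum distance d = smallest w > 0 with A_w > 0 = 3.
Sanity: Σ A_w = 8 = 2^3 = 8 ✓.


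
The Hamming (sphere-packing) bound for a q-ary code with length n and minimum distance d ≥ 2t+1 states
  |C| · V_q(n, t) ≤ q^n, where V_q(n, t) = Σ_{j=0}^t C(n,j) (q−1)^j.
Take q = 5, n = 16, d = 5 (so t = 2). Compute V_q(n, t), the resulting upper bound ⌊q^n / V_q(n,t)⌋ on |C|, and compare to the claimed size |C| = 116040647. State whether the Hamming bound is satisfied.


V_q(n, t) = 1985, q^n = 152587890625, Hamming bound = 76870473, |C| = 116040647 > bound (violated).

Step 1: Compute V_q(n, t) = Σ_{j=0}^2 C(n, j) (q−1)^j.
  j = 0: C(16,0)·(4)^0 = 1·1 = 1.
  j = 1: C(16,1)·(4)^1 = 16·4 = 64.
  j = 2: C(16,2)·(4)^2 = 120·16 = 1920.
  V_q(n, t) = 1 + 64 + 1920 = 1985.
Step 2: q^n = 5^16 = 152587890625.
Step 3: Hamming bound ⌊q^n / V_q(n,t)⌋ = ⌊152587890625/1985⌋ = 76870473.
Step 4: Compare |C| = 116040647 to 76870473: violated.
The claimed |C| lies above the Hamming bound, so no 5-ary code of length 16 with d ≥ 5 can have 116040647 codewords.


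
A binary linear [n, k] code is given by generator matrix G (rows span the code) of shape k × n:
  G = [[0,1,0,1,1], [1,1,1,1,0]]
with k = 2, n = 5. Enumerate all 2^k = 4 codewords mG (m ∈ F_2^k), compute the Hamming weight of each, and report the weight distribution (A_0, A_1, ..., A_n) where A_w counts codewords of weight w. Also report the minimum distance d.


Weight distribution: A_0 = 1, A_3 = 2, A_4 = 1. Minimum distance d = 3.

Enumerate all 2^2 = 4 messages m ∈ F_2^2.
For each, compute codeword c = mG in F_2^5, then tally its weight.
  m = 00 → c = 00000, weight = 0.
  m = 10 → c = 01011, weight = 3.
  m = 01 → c = 11110, weight = 4.
  m = 11 → c = 10101, weight = 3.
Tally weights:
  weight 0: 1 codewords.
  weight 3: 2 codewords.
  weight 4: 1 codewords.
Minimum distance d = smallest w > 0 with A_w > 0 = 3.
Sanity: Σ A_w = 4 = 2^2 = 4 ✓.


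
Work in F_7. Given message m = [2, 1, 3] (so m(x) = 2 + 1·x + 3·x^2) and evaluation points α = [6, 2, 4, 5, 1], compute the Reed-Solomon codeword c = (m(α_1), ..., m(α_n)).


c = [4, 2, 5, 5, 6]

Message polynomial: m(x) = 2 + 1·x + 3·x^2 (mod 7).
For each evaluation point α_i, compute m(α_i) mod 7:
  α_1 = 6: Horner steps 3 → 5 → 4, so m(6) = 4.
  α_2 = 2: Horner steps 3 → 0 → 2, so m(2) = 2.
  α_3 = 4: Horner steps 3 → 6 → 5, so m(4) = 5.
  α_4 = 5: Horner steps 3 → 2 → 5, so m(5) = 5.
  α_5 = 1: Horner steps 3 → 4 → 6, so m(1) = 6.
Codeword c = [4, 2, 5, 5, 6] ∈ F_7^5.


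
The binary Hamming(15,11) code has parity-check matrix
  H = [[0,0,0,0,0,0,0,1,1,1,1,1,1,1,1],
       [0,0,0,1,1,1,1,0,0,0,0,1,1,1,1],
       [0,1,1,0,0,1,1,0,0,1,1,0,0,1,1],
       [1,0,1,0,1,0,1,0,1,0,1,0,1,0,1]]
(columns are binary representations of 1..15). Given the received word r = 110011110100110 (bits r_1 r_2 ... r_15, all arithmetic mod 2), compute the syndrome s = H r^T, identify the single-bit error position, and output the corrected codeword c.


s = (0, 1, 1, 0)^T, error position = 6, corrected codeword c = 110010110100110

Compute s = H r^T mod 2 one row at a time:
  s_1 = 1 + 0 + 1 + 0 + 0 + 1 + 1 + 0 = 4 ≡ 0 (mod 2).
  s_2 = 0 + 1 + 1 + 1 + 0 + 1 + 1 + 0 = 5 ≡ 1 (mod 2).
  s_3 = 1 + 0 + 1 + 1 + 1 + 0 + 1 + 0 = 5 ≡ 1 (mod 2).
  s_4 = 1 + 0 + 1 + 1 + 0 + 0 + 1 + 0 = 4 ≡ 0 (mod 2).
s = (0, 1, 1, 0)^T — this equals column 6 of H (binary 0110), so error is at position 6.
Correct: flip bit 6 of r = 110011110100110 to get c = 110010110100110.


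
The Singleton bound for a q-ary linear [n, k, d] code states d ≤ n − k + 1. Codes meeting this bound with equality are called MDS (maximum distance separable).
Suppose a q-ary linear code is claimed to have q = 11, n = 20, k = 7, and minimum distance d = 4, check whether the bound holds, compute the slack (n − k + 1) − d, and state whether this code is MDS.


Singleton RHS = n − k + 1 = 14, slack = 10, bound satisfied, not MDS.

Singleton bound: d ≤ n − k + 1.
Here n = 20, k = 7, so n − k + 1 = 14.
Given d = 4, check d ≤ 14: YES.
Slack = (n − k + 1) − d = 10.
The code is NOT MDS (slack = 10 > 0).
Description: the claimed parameters are [20, 7, 4]_11; such a code would be non-MDS.


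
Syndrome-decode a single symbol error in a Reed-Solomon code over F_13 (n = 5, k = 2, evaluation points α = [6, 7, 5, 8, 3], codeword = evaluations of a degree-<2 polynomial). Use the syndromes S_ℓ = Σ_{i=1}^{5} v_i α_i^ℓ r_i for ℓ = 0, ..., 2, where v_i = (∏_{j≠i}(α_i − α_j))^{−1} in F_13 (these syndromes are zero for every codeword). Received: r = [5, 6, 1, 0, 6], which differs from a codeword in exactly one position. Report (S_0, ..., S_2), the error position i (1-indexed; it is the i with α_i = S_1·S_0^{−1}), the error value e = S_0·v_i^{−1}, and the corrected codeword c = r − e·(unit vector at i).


S = (2, 1, 7), error at position 2, error magnitude e = 10, c = [5, 9, 1, 0, 6].

Step 1: column multipliers v_i = (∏_{j≠i}(α_i − α_j))^{−1} mod 13.
  i = 1 (α = 6): (6−7)(6−5)(6−8)(6−3) = (−1)·1·(−2)·3 = 6 ≡ 6, so v_1 = 6^{−1} = 11 (mod 13).
  i = 2 (α = 7): (7−6)(7−5)(7−8)(7−3) = 1·2·(−1)·4 = −8 ≡ 5, so v_2 = 5^{−1} = 8 (mod 13).
  i = 3 (α = 5): (5−6)(5−7)(5−8)(5−3) = (−1)·(−2)·(−3)·2 = −12 ≡ 1, so v_3 = 1^{−1} = 1 (mod 13).
  i = 4 (α = 8): (8−6)(8−7)(8−5)(8−3) = 2·1·3·5 = 30 ≡ 4, so v_4 = 4^{−1} = 10 (mod 13).
  i = 5 (α = 3): (3−6)(3−7)(3−5)(3−8) = (−3)·(−4)·(−2)·(−5) = 120 ≡ 3, so v_5 = 3^{−1} = 9 (mod 13).
  v = [11, 8, 1, 10, 9].
Step 2: syndromes of r = [5, 6, 1, 0, 6] (all sums mod 13).
  S_0 = Σ v_i r_i = 11·5 + 8·6 + 1·1 + 10·0 + 9·6 = 158 ≡ 2.
  S_1 = Σ v_i α_i r_i = 11·6·5 + 8·7·6 + 1·5·1 + 10·8·0 + 9·3·6 = 833 ≡ 1.
  α_i^2 mod 13 = [10, 10, 12, 12, 9].
  S_2 = Σ v_i α_i^2 r_i = 11·10·5 + 8·10·6 + 1·12·1 + 10·12·0 + 9·9·6 = 1528 ≡ 7.
  S = (2, 1, 7) ≠ 0, so r is not a codeword (an error is present).
Step 3: locate the error. For a single error e at position i, S_ℓ = v_i·e·α_i^ℓ, so α_err = S_1/S_0.
  S_0^{−1} = 2^{−1} = 7 (mod 13), so α_err = 1·7 = 7 ≡ 7 = α_2. Error position i = 2.
  Consistency check: S_2/S_1 = 7·1 = 7 ≡ 7 = α_err ✓ (single-error assumption holds).
Step 4: error magnitude e = S_0/v_2 = S_0·∏_{j≠2}(α_2 − α_j) = 2·5 = 10 ≡ 10 (mod 13).
Step 5: correct position 2: c_2 = r_2 − e = 6 − 10 ≡ 9 (mod 13). Hence c = [5, 9, 1, 0, 6].
  Check: interpolating c through the α_i gives m(x) = 7 + 4·x (degree < 2) with m(α_i) = c_i for every i, so c is indeed a codeword.


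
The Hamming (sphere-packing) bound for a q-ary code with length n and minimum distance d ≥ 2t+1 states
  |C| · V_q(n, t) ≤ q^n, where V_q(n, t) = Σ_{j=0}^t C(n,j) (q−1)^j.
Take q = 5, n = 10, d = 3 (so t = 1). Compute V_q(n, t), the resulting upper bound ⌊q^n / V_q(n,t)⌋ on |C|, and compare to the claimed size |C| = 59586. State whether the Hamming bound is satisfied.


V_q(n, t) = 41, q^n = 9765625, Hamming bound = 238185, |C| = 59586 ≤ bound (satisfied).

Step 1: Compute V_q(n, t) = Σ_{j=0}^1 C(n, j) (q−1)^j.
  j = 0: C(10,0)·(4)^0 = 1·1 = 1.
  j = 1: C(10,1)·(4)^1 = 10·4 = 40.
  V_q(n, t) = 1 + 40 = 41.
Step 2: q^n = 5^10 = 9765625.
Step 3: Hamming bound ⌊q^n / V_q(n,t)⌋ = ⌊9765625/41⌋ = 238185.
Step 4: Compare |C| = 59586 to 238185: satisfied.
The claimed |C| lies below the Hamming bound.


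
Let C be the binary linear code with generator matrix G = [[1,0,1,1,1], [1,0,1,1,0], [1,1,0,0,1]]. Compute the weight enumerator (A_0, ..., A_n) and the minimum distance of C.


Weight distribution: A_0 = 1, A_1 = 1, A_2 = 1, A_3 = 3, A_4 = 2. Minimum distance d = 1.

Enumerate all 2^3 = 8 messages m ∈ F_2^3.
For each, compute codeword c = mG in F_2^5, then tally its weight.
  m = 000 → c = 00000, weight = 0.
  m = 100 → c = 10111, weight = 4.
  m = 010 → c = 10110, weight = 3.
  m = 110 → c = 00001, weight = 1.
  m = 001 → c = 11001, weight = 3.
  m = 101 → c = 01110, weight = 3.
  m = 011 → c = 01111, weight = 4.
  m = 111 → c = 11000, weight = 2.
Tally weights:
  weight 0: 1 codewords.
  weight 1: 1 codewords.
  weight 2: 1 codewords.
  weight 3: 3 codewords.
  weight 4: 2 codewords.
Minimum distance d = smallest w > 0 with A_w > 0 = 1.
Sanity: Σ A_w = 8 = 2^3 = 8 ✓.


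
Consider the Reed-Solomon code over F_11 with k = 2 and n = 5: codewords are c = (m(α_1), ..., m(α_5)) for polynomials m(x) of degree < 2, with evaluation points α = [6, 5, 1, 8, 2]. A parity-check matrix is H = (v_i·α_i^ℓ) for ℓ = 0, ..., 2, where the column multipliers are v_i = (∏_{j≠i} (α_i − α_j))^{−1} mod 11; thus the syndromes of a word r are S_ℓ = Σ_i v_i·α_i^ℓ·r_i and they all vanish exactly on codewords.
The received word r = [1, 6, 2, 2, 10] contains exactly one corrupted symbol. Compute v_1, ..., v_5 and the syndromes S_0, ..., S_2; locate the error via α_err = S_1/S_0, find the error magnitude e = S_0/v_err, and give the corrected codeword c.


S = (8, 8, 8), error at position 3, error magnitude e = 9, c = [1, 6, 4, 2, 10].

Step 1: column multipliers v_i = (∏_{j≠i}(α_i − α_j))^{−1} mod 11.
  i = 1 (α = 6): (6−5)(6−1)(6−8)(6−2) = 1·5·(−2)·4 = −40 ≡ 4, so v_1 = 4^{−1} = 3 (mod 11).
  i = 2 (α = 5): (5−6)(5−1)(5−8)(5−2) = (−1)·4·(−3)·3 = 36 ≡ 3, so v_2 = 3^{−1} = 4 (mod 11).
  i = 3 (α = 1): (1−6)(1−5)(1−8)(1−2) = (−5)·(−4)·(−7)·(−1) = 140 ≡ 8, so v_3 = 8^{−1} = 7 (mod 11).
  i = 4 (α = 8): (8−6)(8−5)(8−1)(8−2) = 2·3·7·6 = 252 ≡ 10, so v_4 = 10^{−1} = 10 (mod 11).
  i = 5 (α = 2): (2−6)(2−5)(2−1)(2−8) = (−4)·(−3)·1·(−6) = −72 ≡ 5, so v_5 = 5^{−1} = 9 (mod 11).
  v = [3, 4, 7, 10, 9].
Step 2: syndromes of r = [1, 6, 2, 2, 10] (all sums mod 11).
  S_0 = Σ v_i r_i = 3·1 + 4·6 + 7·2 + 10·2 + 9·10 = 151 ≡ 8.
  S_1 = Σ v_i α_i r_i = 3·6·1 + 4·5·6 + 7·1·2 + 10·8·2 + 9·2·10 = 492 ≡ 8.
  α_i^2 mod 11 = [3, 3, 1, 9, 4].
  S_2 = Σ v_i α_i^2 r_i = 3·3·1 + 4·3·6 + 7·1·2 + 10·9·2 + 9·4·10 = 635 ≡ 8.
  S = (8, 8, 8) ≠ 0, so r is not a codeword (an error is present).
Step 3: locate the error. For a single error e at position i, S_ℓ = v_i·e·α_i^ℓ, so α_err = S_1/S_0.
  S_0^{−1} = 8^{−1} = 7 (mod 11), so α_err = 8·7 = 56 ≡ 1 = α_3. Error position i = 3.
  Consistency check: S_2/S_1 = 8·7 = 56 ≡ 1 = α_err ✓ (single-error assumption holds).
Step 4: error magnitude e = S_0/v_3 = S_0·∏_{j≠3}(α_3 − α_j) = 8·8 = 64 ≡ 9 (mod 11).
Step 5: correct position 3: c_3 = r_3 − e = 2 − 9 ≡ 4 (mod 11). Hence c = [1, 6, 4, 2, 10].
  Check: interpolating c through the α_i gives m(x) = 9 + 6·x (degree < 2) with m(α_i) = c_i for every i, so c is indeed a codeword.


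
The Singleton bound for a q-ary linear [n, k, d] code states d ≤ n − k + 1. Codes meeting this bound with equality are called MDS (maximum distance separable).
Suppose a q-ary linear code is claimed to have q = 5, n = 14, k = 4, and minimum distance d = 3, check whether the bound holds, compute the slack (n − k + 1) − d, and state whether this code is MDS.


Singleton RHS = n − k + 1 = 11, slack = 8, bound satisfied, not MDS.

Singleton bound: d ≤ n − k + 1.
Here n = 14, k = 4, so n − k + 1 = 11.
Given d = 3, check d ≤ 11: YES.
Slack = (n − k + 1) − d = 8.
The code is NOT MDS (slack = 8 > 0).
Description: the claimed parameters are [14, 4, 3]_5; such a code would be non-MDS.


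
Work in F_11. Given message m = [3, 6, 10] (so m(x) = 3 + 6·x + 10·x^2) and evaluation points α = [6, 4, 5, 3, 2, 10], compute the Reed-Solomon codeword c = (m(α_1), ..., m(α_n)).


c = [3, 0, 8, 1, 0, 7]

Message polynomial: m(x) = 3 + 6·x + 10·x^2 (mod 11).
For each evaluation point α_i, compute m(α_i) mod 11:
  α_1 = 6: Horner steps 10 → 0 → 3, so m(6) = 3.
  α_2 = 4: Horner steps 10 → 2 → 0, so m(4) = 0.
  α_3 = 5: Horner steps 10 → 1 → 8, so m(5) = 8.
  α_4 = 3: Horner steps 10 → 3 → 1, so m(3) = 1.
  α_5 = 2: Horner steps 10 → 4 → 0, so m(2) = 0.
  α_6 = 10: Horner steps 10 → 7 → 7, so m(10) = 7.
Codeword c = [3, 0, 8, 1, 0, 7] ∈ F_11^6.


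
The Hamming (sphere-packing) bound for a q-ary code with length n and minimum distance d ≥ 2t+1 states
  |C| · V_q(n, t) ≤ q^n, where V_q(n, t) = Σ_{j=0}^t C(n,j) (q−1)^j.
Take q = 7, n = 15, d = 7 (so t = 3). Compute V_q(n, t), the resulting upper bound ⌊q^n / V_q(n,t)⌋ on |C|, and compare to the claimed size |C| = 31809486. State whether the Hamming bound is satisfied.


V_q(n, t) = 102151, q^n = 4747561509943, Hamming bound = 46475918, |C| = 31809486 ≤ bound (satisfied).

Step 1: Compute V_q(n, t) = Σ_{j=0}^3 C(n, j) (q−1)^j.
  j = 0: C(15,0)·(6)^0 = 1·1 = 1.
  j = 1: C(15,1)·(6)^1 = 15·6 = 90.
  j = 2: C(15,2)·(6)^2 = 105·36 = 3780.
  j = 3: C(15,3)·(6)^3 = 455·216 = 98280.
  V_q(n, t) = 1 + 90 + 3780 + 98280 = 102151.
Step 2: q^n = 7^15 = 4747561509943.
Step 3: Hamming bound ⌊q^n / V_q(n,t)⌋ = ⌊4747561509943/102151⌋ = 46475918.
Step 4: Compare |C| = 31809486 to 46475918: satisfied.
The claimed |C| lies below the Hamming bound.


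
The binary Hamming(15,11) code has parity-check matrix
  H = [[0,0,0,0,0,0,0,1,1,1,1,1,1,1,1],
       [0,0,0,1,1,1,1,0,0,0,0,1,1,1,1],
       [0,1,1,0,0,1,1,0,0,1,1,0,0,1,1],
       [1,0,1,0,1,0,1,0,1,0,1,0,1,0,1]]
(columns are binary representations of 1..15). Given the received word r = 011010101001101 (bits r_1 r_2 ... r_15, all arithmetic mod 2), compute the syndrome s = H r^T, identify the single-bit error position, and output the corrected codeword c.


s = (0, 1, 0, 0)^T, error position = 4, corrected codeword c = 011110101001101

Compute s = H r^T mod 2 one row at a time:
  s_1 = 0 + 1 + 0 + 0 + 1 + 1 + 0 + 1 = 4 ≡ 0 (mod 2).
  s_2 = 0 + 1 + 0 + 1 + 1 + 1 + 0 + 1 = 5 ≡ 1 (mod 2).
  s_3 = 1 + 1 + 0 + 1 + 0 + 0 + 0 + 1 = 4 ≡ 0 (mod 2).
  s_4 = 0 + 1 + 1 + 1 + 1 + 0 + 1 + 1 = 6 ≡ 0 (mod 2).
s = (0, 1, 0, 0)^T — this equals column 4 of H (binary 0100), so error is at position 4.
Correct: flip bit 4 of r = 011010101001101 to get c = 011110101001101.


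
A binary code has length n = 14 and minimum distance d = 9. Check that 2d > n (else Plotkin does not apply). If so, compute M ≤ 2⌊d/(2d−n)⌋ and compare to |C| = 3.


Plotkin bound M ≤ 4; given |C| = 3 ≤ bound (satisfied).

Check applicability: 2d = 18, n = 14.
2d − n = 4 > 0, so Plotkin applies.
Compute d/(2d−n) = 9/4 ≈ 2.2500.
⌊d/(2d−n)⌋ = 2.
Plotkin bound: M ≤ 2·2 = 4.
Given |C| = 3, check: satisfied.
This |C| is below the Plotkin bound.


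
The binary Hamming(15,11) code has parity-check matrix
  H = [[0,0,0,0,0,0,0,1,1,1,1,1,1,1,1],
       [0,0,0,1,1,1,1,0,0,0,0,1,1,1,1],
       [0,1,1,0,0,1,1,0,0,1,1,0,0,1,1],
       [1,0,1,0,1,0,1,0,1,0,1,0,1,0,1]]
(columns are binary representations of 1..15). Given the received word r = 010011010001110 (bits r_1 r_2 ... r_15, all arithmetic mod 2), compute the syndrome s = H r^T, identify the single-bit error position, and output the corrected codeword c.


s = (0, 1, 1, 0)^T, error position = 6, corrected codeword c = 010010010001110

Compute s = H r^T mod 2 one row at a time:
  s_1 = 1 + 0 + 0 + 0 + 1 + 1 + 1 + 0 = 4 ≡ 0 (mod 2).
  s_2 = 0 + 1 + 1 + 0 + 1 + 1 + 1 + 0 = 5 ≡ 1 (mod 2).
  s_3 = 1 + 0 + 1 + 0 + 0 + 0 + 1 + 0 = 3 ≡ 1 (mod 2).
  s_4 = 0 + 0 + 1 + 0 + 0 + 0 + 1 + 0 = 2 ≡ 0 (mod 2).
s = (0, 1, 1, 0)^T — this equals column 6 of H (binary 0110), so error is at position 6.
Correct: flip bit 6 of r = 010011010001110 to get c = 010010010001110.


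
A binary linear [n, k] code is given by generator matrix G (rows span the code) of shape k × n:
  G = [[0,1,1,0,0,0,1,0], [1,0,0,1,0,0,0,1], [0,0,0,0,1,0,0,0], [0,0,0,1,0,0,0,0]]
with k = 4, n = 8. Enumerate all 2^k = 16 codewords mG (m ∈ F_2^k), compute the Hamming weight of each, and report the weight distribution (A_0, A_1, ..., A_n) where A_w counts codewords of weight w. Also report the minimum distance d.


Weight distribution: A_0 = 1, A_1 = 2, A_2 = 2, A_3 = 3, A_4 = 3, A_5 = 2, A_6 = 2, A_7 = 1. Minimum distance d = 1.

Enumerate all 2^4 = 16 messages m ∈ F_2^4.
For each, compute codeword c = mG in F_2^8, then tally its weight.
  m = 0000 → c = 00000000, weight = 0.
  m = 1000 → c = 01100010, weight = 3.
  m = 0100 → c = 10010001, weight = 3.
  m = 1100 → c = 11110011, weight = 6.
  m = 0010 → c = 00001000, weight = 1.
  m = 1010 → c = 01101010, weight = 4.
  m = 0110 → c = 10011001, weight = 4.
  m = 1110 → c = 11111011, weight = 7.
  m = 0001 → c = 00010000, weight = 1.
  m = 1001 → c = 01110010, weight = 4.
  m = 0101 → c = 10000001, weight = 2.
  m = 1101 → c = 11100011, weight = 5.
  m = 0011 → c = 00011000, weight = 2.
  m = 1011 → c = 01111010, weight = 5.
  m = 0111 → c = 10001001, weight = 3.
  m = 1111 → c = 11101011, weight = 6.
Tally weights:
  weight 0: 1 codewords.
  weight 1: 2 codewords.
  weight 2: 2 codewords.
  weight 3: 3 codewords.
  weight 4: 3 codewords.
  weight 5: 2 codewords.
  weight 6: 2 codewords.
  weight 7: 1 codewords.
Minimum distance d = smallest w > 0 with A_w > 0 = 1.
Sanity: Σ A_w = 16 = 2^4 = 16 ✓.


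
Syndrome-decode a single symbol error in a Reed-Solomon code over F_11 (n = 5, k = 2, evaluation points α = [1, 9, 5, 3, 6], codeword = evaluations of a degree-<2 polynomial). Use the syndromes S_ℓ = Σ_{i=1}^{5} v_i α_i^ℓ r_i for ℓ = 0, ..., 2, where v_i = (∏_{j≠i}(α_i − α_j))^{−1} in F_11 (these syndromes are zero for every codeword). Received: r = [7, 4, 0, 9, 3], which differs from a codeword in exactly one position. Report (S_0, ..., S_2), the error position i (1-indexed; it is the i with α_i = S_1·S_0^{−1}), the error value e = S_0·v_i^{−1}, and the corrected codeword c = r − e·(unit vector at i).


S = (9, 10, 5), error at position 5, error magnitude e = 2, c = [7, 4, 0, 9, 1].

Step 1: column multipliers v_i = (∏_{j≠i}(α_i − α_j))^{−1} mod 11.
  i = 1 (α = 1): (1−9)(1−5)(1−3)(1−6) = (−8)·(−4)·(−2)·(−5) = 320 ≡ 1, so v_1 = 1^{−1} = 1 (mod 11).
  i = 2 (α = 9): (9−1)(9−5)(9−3)(9−6) = 8·4·6·3 = 576 ≡ 4, so v_2 = 4^{−1} = 3 (mod 11).
  i = 3 (α = 5): (5−1)(5−9)(5−3)(5−6) = 4·(−4)·2·(−1) = 32 ≡ 10, so v_3 = 10^{−1} = 10 (mod 11).
  i = 4 (α = 3): (3−1)(3−9)(3−5)(3−6) = 2·(−6)·(−2)·(−3) = −72 ≡ 5, so v_4 = 5^{−1} = 9 (mod 11).
  i = 5 (α = 6): (6−1)(6−9)(6−5)(6−3) = 5·(−3)·1·3 = −45 ≡ 10, so v_5 = 10^{−1} = 10 (mod 11).
  v = [1, 3, 10, 9, 10].
Step 2: syndromes of r = [7, 4, 0, 9, 3] (all sums mod 11).
  S_0 = Σ v_i r_i = 1·7 + 3·4 + 10·0 + 9·9 + 10·3 = 130 ≡ 9.
  S_1 = Σ v_i α_i r_i = 1·1·7 + 3·9·4 + 10·5·0 + 9·3·9 + 10·6·3 = 538 ≡ 10.
  α_i^2 mod 11 = [1, 4, 3, 9, 3].
  S_2 = Σ v_i α_i^2 r_i = 1·1·7 + 3·4·4 + 10·3·0 + 9·9·9 + 10·3·3 = 874 ≡ 5.
  S = (9, 10, 5) ≠ 0, so r is not a codeword (an error is present).
Step 3: locate the error. For a single error e at position i, S_ℓ = v_i·e·α_i^ℓ, so α_err = S_1/S_0.
  S_0^{−1} = 9^{−1} = 5 (mod 11), so α_err = 10·5 = 50 ≡ 6 = α_5. Error position i = 5.
  Consistency check: S_2/S_1 = 5·10 = 50 ≡ 6 = α_err ✓ (single-error assumption holds).
Step 4: error magnitude e = S_0/v_5 = S_0·∏_{j≠5}(α_5 − α_j) = 9·10 = 90 ≡ 2 (mod 11).
Step 5: correct position 5: c_5 = r_5 − e = 3 − 2 ≡ 1 (mod 11). Hence c = [7, 4, 0, 9, 1].
  Check: interpolating c through the α_i gives m(x) = 6 + 1·x (degree < 2) with m(α_i) = c_i for every i, so c is indeed a codeword.


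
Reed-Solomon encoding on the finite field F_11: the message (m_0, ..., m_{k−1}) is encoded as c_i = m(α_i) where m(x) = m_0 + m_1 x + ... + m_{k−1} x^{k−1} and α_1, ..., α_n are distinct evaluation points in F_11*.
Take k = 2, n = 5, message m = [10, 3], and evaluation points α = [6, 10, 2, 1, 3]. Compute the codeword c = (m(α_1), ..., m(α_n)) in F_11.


c = [6, 7, 5, 2, 8]

Message polynomial: m(x) = 10 + 3·x (mod 11).
For each evaluation point α_i, compute m(α_i) mod 11:
  α_1 = 6: Horner steps 3 → 6, so m(6) = 6.
  α_2 = 10: Horner steps 3 → 7, so m(10) = 7.
  α_3 = 2: Horner steps 3 → 5, so m(2) = 5.
  α_4 = 1: Horner steps 3 → 2, so m(1) = 2.
  α_5 = 3: Horner steps 3 → 8, so m(3) = 8.
Codeword c = [6, 7, 5, 2, 8] ∈ F_11^5.


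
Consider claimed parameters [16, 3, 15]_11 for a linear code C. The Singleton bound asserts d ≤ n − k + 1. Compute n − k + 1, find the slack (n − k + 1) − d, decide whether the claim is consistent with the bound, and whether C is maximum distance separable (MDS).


Singleton RHS = n − k + 1 = 14, slack = -1, bound violated (no such code; not MDS).

Singleton bound: d ≤ n − k + 1.
Here n = 16, k = 3, so n − k + 1 = 14.
Given d = 15, check d ≤ 14: NO.
Slack = (n − k + 1) − d = -1.
The slack is negative: d = 15 exceeds n − k + 1 = 14 by 1, so the Singleton bound is violated and no linear [16, 3, 15]_11 code can exist. In particular it is not MDS (MDS requires d = n − k + 1 exactly).
Description: the claimed parameters are [16, 3, 15]_11; such a code would be impossible (violates the Singleton bound).


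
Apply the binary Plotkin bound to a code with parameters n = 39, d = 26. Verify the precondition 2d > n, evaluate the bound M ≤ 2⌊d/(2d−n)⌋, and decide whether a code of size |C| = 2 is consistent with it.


Plotkin bound M ≤ 4; given |C| = 2 ≤ bound (satisfied).

Check applicability: 2d = 52, n = 39.
2d − n = 13 > 0, so Plotkin applies.
Compute d/(2d−n) = 26/13 ≈ 2.0000.
⌊d/(2d−n)⌋ = 2.
Plotkin bound: M ≤ 2·2 = 4.
Given |C| = 2, check: satisfied.
This |C| is below the Plotkin bound.


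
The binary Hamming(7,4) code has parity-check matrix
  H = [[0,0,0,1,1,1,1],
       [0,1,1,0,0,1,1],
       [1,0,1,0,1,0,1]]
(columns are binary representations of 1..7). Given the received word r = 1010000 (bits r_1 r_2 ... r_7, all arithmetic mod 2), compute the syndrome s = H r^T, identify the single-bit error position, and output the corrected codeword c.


s = (0, 1, 0)^T, error position = 2, corrected codeword c = 1110000

Compute s = H r^T mod 2 one row at a time:
  s_1 = 0 + 0 + 0 + 0 = 0 ≡ 0 (mod 2).
  s_2 = 0 + 1 + 0 + 0 = 1 ≡ 1 (mod 2).
  s_3 = 1 + 1 + 0 + 0 = 2 ≡ 0 (mod 2).
s = (0, 1, 0)^T — this equals column 2 of H (binary 010), so error is at position 2.
Correct: flip bit 2 of r = 1010000 to get c = 1110000.


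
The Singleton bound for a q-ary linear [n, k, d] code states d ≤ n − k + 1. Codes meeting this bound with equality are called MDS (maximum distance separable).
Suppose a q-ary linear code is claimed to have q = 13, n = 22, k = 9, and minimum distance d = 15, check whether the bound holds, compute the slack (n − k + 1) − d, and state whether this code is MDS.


Singleton RHS = n − k + 1 = 14, slack = -1, bound violated (no such code; not MDS).

Singleton bound: d ≤ n − k + 1.
Here n = 22, k = 9, so n − k + 1 = 14.
Given d = 15, check d ≤ 14: NO.
Slack = (n − k + 1) − d = -1.
The slack is negative: d = 15 exceeds n − k + 1 = 14 by 1, so the Singleton bound is violated and no linear [22, 9, 15]_13 code can exist. In particular it is not MDS (MDS requires d = n − k + 1 exactly).
Description: the claimed parameters are [22, 9, 15]_13; such a code would be impossible (violates the Singleton bound).


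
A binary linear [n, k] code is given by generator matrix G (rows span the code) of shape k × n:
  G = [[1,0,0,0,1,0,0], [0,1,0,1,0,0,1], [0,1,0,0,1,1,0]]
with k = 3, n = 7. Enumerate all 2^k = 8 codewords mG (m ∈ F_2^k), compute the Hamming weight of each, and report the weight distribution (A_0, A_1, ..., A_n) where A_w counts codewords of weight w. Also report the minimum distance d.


Weight distribution: A_0 = 1, A_2 = 1, A_3 = 3, A_4 = 2, A_5 = 1. Minimum distance d = 2.

Enumerate all 2^3 = 8 messages m ∈ F_2^3.
For each, compute codeword c = mG in F_2^7, then tally its weight.
  m = 000 → c = 0000000, weight = 0.
  m = 100 → c = 1000100, weight = 2.
  m = 010 → c = 0101001, weight = 3.
  m = 110 → c = 1101101, weight = 5.
  m = 001 → c = 0100110, weight = 3.
  m = 101 → c = 1100010, weight = 3.
  m = 011 → c = 0001111, weight = 4.
  m = 111 → c = 1001011, weight = 4.
Tally weights:
  weight 0: 1 codewords.
  weight 2: 1 codewords.
  weight 3: 3 codewords.
  weight 4: 2 codewords.
  weight 5: 1 codewords.
Minimum distance d = smallest w > 0 with A_w > 0 = 2.
Sanity: Σ A_w = 8 = 2^3 = 8 ✓.


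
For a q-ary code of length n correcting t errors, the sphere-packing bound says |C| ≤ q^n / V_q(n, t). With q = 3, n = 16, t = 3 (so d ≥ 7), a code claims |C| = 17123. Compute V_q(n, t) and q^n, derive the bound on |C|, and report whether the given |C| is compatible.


V_q(n, t) = 4993, q^n = 43046721, Hamming bound = 8621, |C| = 17123 > bound (violated).

Step 1: Compute V_q(n, t) = Σ_{j=0}^3 C(n, j) (q−1)^j.
  j = 0: C(16,0)·(2)^0 = 1·1 = 1.
  j = 1: C(16,1)·(2)^1 = 16·2 = 32.
  j = 2: C(16,2)·(2)^2 = 120·4 = 480.
  j = 3: C(16,3)·(2)^3 = 560·8 = 4480.
  V_q(n, t) = 1 + 32 + 480 + 4480 = 4993.
Step 2: q^n = 3^16 = 43046721.
Step 3: Hamming bound ⌊q^n / V_q(n,t)⌋ = ⌊43046721/4993⌋ = 8621.
Step 4: Compare |C| = 17123 to 8621: violated.
The claimed |C| lies above the Hamming bound, so no 3-ary code of length 16 with d ≥ 7 can have 17123 codewords.


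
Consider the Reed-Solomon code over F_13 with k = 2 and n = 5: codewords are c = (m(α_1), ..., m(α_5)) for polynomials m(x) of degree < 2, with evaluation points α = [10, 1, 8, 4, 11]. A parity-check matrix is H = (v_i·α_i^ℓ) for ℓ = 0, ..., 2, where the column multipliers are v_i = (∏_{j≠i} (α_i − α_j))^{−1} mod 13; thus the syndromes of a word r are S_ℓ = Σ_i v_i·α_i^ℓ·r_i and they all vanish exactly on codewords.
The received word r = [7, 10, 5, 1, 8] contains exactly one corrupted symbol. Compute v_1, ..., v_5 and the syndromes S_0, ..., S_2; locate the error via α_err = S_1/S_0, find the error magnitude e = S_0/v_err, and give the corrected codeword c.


S = (5, 5, 5), error at position 2, error magnitude e = 12, c = [7, 11, 5, 1, 8].

Step 1: column multipliers v_i = (∏_{j≠i}(α_i − α_j))^{−1} mod 13.
  i = 1 (α = 10): (10−1)(10−8)(10−4)(10−11) = 9·2·6·(−1) = −108 ≡ 9, so v_1 = 9^{−1} = 3 (mod 13).
  i = 2 (α = 1): (1−10)(1−8)(1−4)(1−11) = (−9)·(−7)·(−3)·(−10) = 1890 ≡ 5, so v_2 = 5^{−1} = 8 (mod 13).
  i = 3 (α = 8): (8−10)(8−1)(8−4)(8−11) = (−2)·7·4·(−3) = 168 ≡ 12, so v_3 = 12^{−1} = 12 (mod 13).
  i = 4 (α = 4): (4−10)(4−1)(4−8)(4−11) = (−6)·3·(−4)·(−7) = −504 ≡ 3, so v_4 = 3^{−1} = 9 (mod 13).
  i = 5 (α = 11): (11−10)(11−1)(11−8)(11−4) = 1·10·3·7 = 210 ≡ 2, so v_5 = 2^{−1} = 7 (mod 13).
  v = [3, 8, 12, 9, 7].
Step 2: syndromes of r = [7, 10, 5, 1, 8] (all sums mod 13).
  S_0 = Σ v_i r_i = 3·7 + 8·10 + 12·5 + 9·1 + 7·8 = 226 ≡ 5.
  S_1 = Σ v_i α_i r_i = 3·10·7 + 8·1·10 + 12·8·5 + 9·4·1 + 7·11·8 = 1422 ≡ 5.
  α_i^2 mod 13 = [9, 1, 12, 3, 4].
  S_2 = Σ v_i α_i^2 r_i = 3·9·7 + 8·1·10 + 12·12·5 + 9·3·1 + 7·4·8 = 1240 ≡ 5.
  S = (5, 5, 5) ≠ 0, so r is not a codeword (an error is present).
Step 3: locate the error. For a single error e at position i, S_ℓ = v_i·e·α_i^ℓ, so α_err = S_1/S_0.
  S_0^{−1} = 5^{−1} = 8 (mod 13), so α_err = 5·8 = 40 ≡ 1 = α_2. Error position i = 2.
  Consistency check: S_2/S_1 = 5·8 = 40 ≡ 1 = α_err ✓ (single-error assumption holds).
Step 4: error magnitude e = S_0/v_2 = S_0·∏_{j≠2}(α_2 − α_j) = 5·5 = 25 ≡ 12 (mod 13).
Step 5: correct position 2: c_2 = r_2 − e = 10 − 12 ≡ 11 (mod 13). Hence c = [7, 11, 5, 1, 8].
  Check: interpolating c through the α_i gives m(x) = 10 + 1·x (degree < 2) with m(α_i) = c_i for every i, so c is indeed a codeword.


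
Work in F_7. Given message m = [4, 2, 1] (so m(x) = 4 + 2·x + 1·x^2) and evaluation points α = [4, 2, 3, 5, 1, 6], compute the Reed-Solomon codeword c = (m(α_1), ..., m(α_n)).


c = [0, 5, 5, 4, 0, 3]

Message polynomial: m(x) = 4 + 2·x + 1·x^2 (mod 7).
For each evaluation point α_i, compute m(α_i) mod 7:
  α_1 = 4: Horner steps 1 → 6 → 0, so m(4) = 0.
  α_2 = 2: Horner steps 1 → 4 → 5, so m(2) = 5.
  α_3 = 3: Horner steps 1 → 5 → 5, so m(3) = 5.
  α_4 = 5: Horner steps 1 → 0 → 4, so m(5) = 4.
  α_5 = 1: Horner steps 1 → 3 → 0, so m(1) = 0.
  α_6 = 6: Horner steps 1 → 1 → 3, so m(6) = 3.
Codeword c = [0, 5, 5, 4, 0, 3] ∈ F_7^6.


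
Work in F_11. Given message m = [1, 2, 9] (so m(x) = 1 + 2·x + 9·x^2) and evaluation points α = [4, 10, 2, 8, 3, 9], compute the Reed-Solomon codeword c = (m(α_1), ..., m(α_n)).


c = [10, 8, 8, 10, 0, 0]

Message polynomial: m(x) = 1 + 2·x + 9·x^2 (mod 11).
For each evaluation point α_i, compute m(α_i) mod 11:
  α_1 = 4: Horner steps 9 → 5 → 10, so m(4) = 10.
  α_2 = 10: Horner steps 9 → 4 → 8, so m(10) = 8.
  α_3 = 2: Horner steps 9 → 9 → 8, so m(2) = 8.
  α_4 = 8: Horner steps 9 → 8 → 10, so m(8) = 10.
  α_5 = 3: Horner steps 9 → 7 → 0, so m(3) = 0.
  α_6 = 9: Horner steps 9 → 6 → 0, so m(9) = 0.
Codeword c = [10, 8, 8, 10, 0, 0] ∈ F_11^6.


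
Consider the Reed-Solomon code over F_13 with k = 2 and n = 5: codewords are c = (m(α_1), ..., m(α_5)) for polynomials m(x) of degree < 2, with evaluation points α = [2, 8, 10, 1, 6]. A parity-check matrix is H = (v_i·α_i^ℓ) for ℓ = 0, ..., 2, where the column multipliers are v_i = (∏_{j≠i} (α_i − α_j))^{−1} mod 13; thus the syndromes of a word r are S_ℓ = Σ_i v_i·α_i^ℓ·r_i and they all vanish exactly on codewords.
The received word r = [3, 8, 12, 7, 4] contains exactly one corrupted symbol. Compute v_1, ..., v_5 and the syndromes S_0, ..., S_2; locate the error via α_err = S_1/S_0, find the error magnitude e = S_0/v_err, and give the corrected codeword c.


S = (11, 9, 5), error at position 1, error magnitude e = 7, c = [9, 8, 12, 7, 4].

Step 1: column multipliers v_i = (∏_{j≠i}(α_i − α_j))^{−1} mod 13.
  i = 1 (α = 2): (2−8)(2−10)(2−1)(2−6) = (−6)·(−8)·1·(−4) = −192 ≡ 3, so v_1 = 3^{−1} = 9 (mod 13).
  i = 2 (α = 8): (8−2)(8−10)(8−1)(8−6) = 6·(−2)·7·2 = −168 ≡ 1, so v_2 = 1^{−1} = 1 (mod 13).
  i = 3 (α = 10): (10−2)(10−8)(10−1)(10−6) = 8·2·9·4 = 576 ≡ 4, so v_3 = 4^{−1} = 10 (mod 13).
  i = 4 (α = 1): (1−2)(1−8)(1−10)(1−6) = (−1)·(−7)·(−9)·(−5) = 315 ≡ 3, so v_4 = 3^{−1} = 9 (mod 13).
  i = 5 (α = 6): (6−2)(6−8)(6−10)(6−1) = 4·(−2)·(−4)·5 = 160 ≡ 4, so v_5 = 4^{−1} = 10 (mod 13).
  v = [9, 1, 10, 9, 10].
Step 2: syndromes of r = [3, 8, 12, 7, 4] (all sums mod 13).
  S_0 = Σ v_i r_i = 9·3 + 1·8 + 10·12 + 9·7 + 10·4 = 258 ≡ 11.
  S_1 = Σ v_i α_i r_i = 9·2·3 + 1·8·8 + 10·10·12 + 9·1·7 + 10·6·4 = 1621 ≡ 9.
  α_i^2 mod 13 = [4, 12, 9, 1, 10].
  S_2 = Σ v_i α_i^2 r_i = 9·4·3 + 1·12·8 + 10·9·12 + 9·1·7 + 10·10·4 = 1747 ≡ 5.
  S = (11, 9, 5) ≠ 0, so r is not a codeword (an error is present).
Step 3: locate the error. For a single error e at position i, S_ℓ = v_i·e·α_i^ℓ, so α_err = S_1/S_0.
  S_0^{−1} = 11^{−1} = 6 (mod 13), so α_err = 9·6 = 54 ≡ 2 = α_1. Error position i = 1.
  Consistency check: S_2/S_1 = 5·3 = 15 ≡ 2 = α_err ✓ (single-error assumption holds).
Step 4: error magnitude e = S_0/v_1 = S_0·∏_{j≠1}(α_1 − α_j) = 11·3 = 33 ≡ 7 (mod 13).
Step 5: correct position 1: c_1 = r_1 − e = 3 − 7 ≡ 9 (mod 13). Hence c = [9, 8, 12, 7, 4].
  Check: interpolating c through the α_i gives m(x) = 5 + 2·x (degree < 2) with m(α_i) = c_i for every i, so c is indeed a codeword.


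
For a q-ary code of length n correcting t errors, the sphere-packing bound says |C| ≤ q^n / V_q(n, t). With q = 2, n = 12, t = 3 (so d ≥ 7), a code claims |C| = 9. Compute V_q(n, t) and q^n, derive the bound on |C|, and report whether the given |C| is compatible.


V_q(n, t) = 299, q^n = 4096, Hamming bound = 13, |C| = 9 ≤ bound (satisfied).

Step 1: Compute V_q(n, t) = Σ_{j=0}^3 C(n, j) (q−1)^j.
  j = 0: C(12,0)·(1)^0 = 1·1 = 1.
  j = 1: C(12,1)·(1)^1 = 12·1 = 12.
  j = 2: C(12,2)·(1)^2 = 66·1 = 66.
  j = 3: C(12,3)·(1)^3 = 220·1 = 220.
  V_q(n, t) = 1 + 12 + 66 + 220 = 299.
Step 2: q^n = 2^12 = 4096.
Step 3: Hamming bound ⌊q^n / V_q(n,t)⌋ = ⌊4096/299⌋ = 13.
Step 4: Compare |C| = 9 to 13: satisfied.
The claimed |C| lies below the Hamming bound.


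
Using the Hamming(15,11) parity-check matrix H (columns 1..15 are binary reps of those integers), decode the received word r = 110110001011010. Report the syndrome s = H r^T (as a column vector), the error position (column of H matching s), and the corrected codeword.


s = (0, 0, 1, 0)^T, error position = 2, corrected codeword c = 100110001011010

Compute s = H r^T mod 2 one row at a time:
  s_1 = 0 + 1 + 0 + 1 + 1 + 0 + 1 + 0 = 4 ≡ 0 (mod 2).
  s_2 = 1 + 1 + 0 + 0 + 1 + 0 + 1 + 0 = 4 ≡ 0 (mod 2).
  s_3 = 1 + 0 + 0 + 0 + 0 + 1 + 1 + 0 = 3 ≡ 1 (mod 2).
  s_4 = 1 + 0 + 1 + 0 + 1 + 1 + 0 + 0 = 4 ≡ 0 (mod 2).
s = (0, 0, 1, 0)^T — this equals column 2 of H (binary 0010), so error is at position 2.
Correct: flip bit 2 of r = 110110001011010 to get c = 100110001011010.


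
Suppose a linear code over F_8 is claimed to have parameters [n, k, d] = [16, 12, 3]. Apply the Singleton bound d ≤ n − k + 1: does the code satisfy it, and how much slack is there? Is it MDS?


Singleton RHS = n − k + 1 = 5, slack = 2, bound satisfied, not MDS.

Singleton bound: d ≤ n − k + 1.
Here n = 16, k = 12, so n − k + 1 = 5.
Given d = 3, check d ≤ 5: YES.
Slack = (n − k + 1) − d = 2.
The code is NOT MDS (slack = 2 > 0).
Description: the claimed parameters are [16, 12, 3]_8; such a code would be non-MDS.


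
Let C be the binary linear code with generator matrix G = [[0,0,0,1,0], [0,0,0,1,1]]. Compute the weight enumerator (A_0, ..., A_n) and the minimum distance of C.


Weight distribution: A_0 = 1, A_1 = 2, A_2 = 1. Minimum distance d = 1.

Enumerate all 2^2 = 4 messages m ∈ F_2^2.
For each, compute codeword c = mG in F_2^5, then tally its weight.
  m = 00 → c = 00000, weight = 0.
  m = 10 → c = 00010, weight = 1.
  m = 01 → c = 00011, weight = 2.
  m = 11 → c = 00001, weight = 1.
Tally weights:
  weight 0: 1 codewords.
  weight 1: 2 codewords.
  weight 2: 1 codewords.
Minimum distance d = smallest w > 0 with A_w > 0 = 1.
Sanity: Σ A_w = 4 = 2^2 = 4 ✓.


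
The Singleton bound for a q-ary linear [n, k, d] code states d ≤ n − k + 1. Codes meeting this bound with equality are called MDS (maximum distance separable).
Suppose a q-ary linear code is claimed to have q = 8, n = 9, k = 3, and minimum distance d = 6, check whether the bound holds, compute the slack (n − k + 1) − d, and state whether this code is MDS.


Singleton RHS = n − k + 1 = 7, slack = 1, bound satisfied, not MDS.

Singleton bound: d ≤ n − k + 1.
Here n = 9, k = 3, so n − k + 1 = 7.
Given d = 6, check d ≤ 7: YES.
Slack = (n − k + 1) − d = 1.
The code is NOT MDS (slack = 1 > 0).
Description: the claimed parameters are [9, 3, 6]_8; such a code would be non-MDS.


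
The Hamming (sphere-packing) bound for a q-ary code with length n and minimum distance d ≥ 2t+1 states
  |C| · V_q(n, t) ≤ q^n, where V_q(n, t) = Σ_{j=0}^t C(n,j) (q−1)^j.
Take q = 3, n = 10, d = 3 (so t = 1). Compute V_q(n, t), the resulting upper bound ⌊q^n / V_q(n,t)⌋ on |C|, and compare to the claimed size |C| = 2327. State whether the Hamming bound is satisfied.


V_q(n, t) = 21, q^n = 59049, Hamming bound = 2811, |C| = 2327 ≤ bound (satisfied).

Step 1: Compute V_q(n, t) = Σ_{j=0}^1 C(n, j) (q−1)^j.
  j = 0: C(10,0)·(2)^0 = 1·1 = 1.
  j = 1: C(10,1)·(2)^1 = 10·2 = 20.
  V_q(n, t) = 1 + 20 = 21.
Step 2: q^n = 3^10 = 59049.
Step 3: Hamming bound ⌊q^n / V_q(n,t)⌋ = ⌊59049/21⌋ = 2811.
Step 4: Compare |C| = 2327 to 2811: satisfied.
The claimed |C| lies below the Hamming bound.


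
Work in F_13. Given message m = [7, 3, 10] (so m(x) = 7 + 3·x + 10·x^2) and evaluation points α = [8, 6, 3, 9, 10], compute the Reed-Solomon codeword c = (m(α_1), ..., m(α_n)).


c = [8, 8, 2, 12, 10]

Message polynomial: m(x) = 7 + 3·x + 10·x^2 (mod 13).
For each evaluation point α_i, compute m(α_i) mod 13:
  α_1 = 8: Horner steps 10 → 5 → 8, so m(8) = 8.
  α_2 = 6: Horner steps 10 → 11 → 8, so m(6) = 8.
  α_3 = 3: Horner steps 10 → 7 → 2, so m(3) = 2.
  α_4 = 9: Horner steps 10 → 2 → 12, so m(9) = 12.
  α_5 = 10: Horner steps 10 → 12 → 10, so m(10) = 10.
Codeword c = [8, 8, 2, 12, 10] ∈ F_13^5.
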